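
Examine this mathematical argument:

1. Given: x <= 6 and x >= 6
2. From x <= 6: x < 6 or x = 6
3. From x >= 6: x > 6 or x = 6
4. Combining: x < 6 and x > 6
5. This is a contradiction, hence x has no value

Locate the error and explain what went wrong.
Step 4: Combining: x < 6 and x > 6

Step 4 incorrectly combines the conditions. From x <= 6 and x >= 6, the intersection is x = 6. The error treats the 'or' cases as 'and' requirements. The correct conclusion is that x = 6 is the unique solution, not that no solution exists.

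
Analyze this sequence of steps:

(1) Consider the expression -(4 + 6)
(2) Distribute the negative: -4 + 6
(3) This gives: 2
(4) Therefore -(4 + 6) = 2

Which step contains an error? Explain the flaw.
Step 2: Distribute the negative: -4 + 6

Step 2 incorrectly distributes the negative sign. The correct distribution is -(4 + 6) = -4 - 6 = -10. The negative must be applied to both terms, not just the first. The error treats -(4 + 6) as -4 + 6, which equals 2 instead of -10.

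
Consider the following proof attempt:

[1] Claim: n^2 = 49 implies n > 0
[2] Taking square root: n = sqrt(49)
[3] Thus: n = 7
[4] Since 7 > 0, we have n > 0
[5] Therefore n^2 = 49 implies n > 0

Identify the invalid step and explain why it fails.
Step 2: Taking square root: n = sqrt(49)

Step 2 takes the square root and assumes the positive root only. The equation n^2 = 49 actually has two solutions: n = 7 and n = -7. The proof silently assumes n > 0 without justification, then uses this assumption to conclude n > 0, which is circular. The counterexample n = -7 shows the claim is false.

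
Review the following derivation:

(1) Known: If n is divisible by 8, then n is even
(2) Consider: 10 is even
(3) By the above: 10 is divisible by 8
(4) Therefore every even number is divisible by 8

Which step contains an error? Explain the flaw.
Step 3: By the above: 10 is divisible by 8

Step 3 commits the fallacy of affirming the consequent. The known fact 'divisible by 8 → even' does NOT imply 'even → divisible by 8'. That would be the converse, which is false. For example, 10 is even but 10 ÷ 8 = 1.25, which is not an integer.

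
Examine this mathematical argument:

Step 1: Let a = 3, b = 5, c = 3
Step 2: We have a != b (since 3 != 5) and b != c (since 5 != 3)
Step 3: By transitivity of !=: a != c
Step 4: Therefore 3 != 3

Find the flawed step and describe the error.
Step 3: By transitivity of !=: a != c

Step 3 incorrectly applies transitivity to the '!=' relation. Transitivity states: if a R b and b R c, then a R c. However, '!=' is not transitive. Counterexample: 3 != 5 and 5 != 3, but 3 = 3 (both equal 3). Transitivity holds for relations like <, <=, =, but not for !=.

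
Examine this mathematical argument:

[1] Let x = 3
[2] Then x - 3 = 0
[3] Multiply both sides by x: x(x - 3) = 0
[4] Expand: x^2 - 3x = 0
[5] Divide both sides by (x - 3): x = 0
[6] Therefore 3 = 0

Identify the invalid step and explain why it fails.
Step 5: Divide both sides by (x - 3): x = 0

Step 5 divides both sides by (x - 3). However, since x = 3, we have (x - 3) = 0. Division by zero is undefined, making this step invalid.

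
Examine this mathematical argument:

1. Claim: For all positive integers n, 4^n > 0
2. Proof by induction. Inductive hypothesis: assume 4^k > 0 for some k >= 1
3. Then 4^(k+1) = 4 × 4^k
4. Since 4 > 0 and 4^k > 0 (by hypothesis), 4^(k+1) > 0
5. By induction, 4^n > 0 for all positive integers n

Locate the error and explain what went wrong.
Step 5: By induction, 4^n > 0 for all positive integers n

Step 5 concludes the proof by induction, but no base case was ever established. A valid induction proof requires: (1) a base case proving 4^1 > 0, and (2) an inductive step showing IF 4^k > 0 THEN 4^(k+1) > 0. Steps 2-4 correctly establish the inductive step, but without the base case the conclusion in step 5 does not follow.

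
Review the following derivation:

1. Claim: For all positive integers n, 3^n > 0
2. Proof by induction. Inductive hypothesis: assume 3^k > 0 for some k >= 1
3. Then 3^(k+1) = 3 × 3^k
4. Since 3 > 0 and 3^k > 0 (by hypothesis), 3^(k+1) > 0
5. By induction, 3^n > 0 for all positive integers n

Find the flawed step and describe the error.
Step 5: By induction, 3^n > 0 for all positive integers n

Step 5 concludes the proof by induction, but no base case was ever established. A valid induction proof requires: (1) a base case proving 3^1 > 0, and (2) an inductive step showing IF 3^k > 0 THEN 3^(k+1) > 0. Steps 2-4 correctly establish the inductive step, but without the base case the conclusion in step 5 does not follow.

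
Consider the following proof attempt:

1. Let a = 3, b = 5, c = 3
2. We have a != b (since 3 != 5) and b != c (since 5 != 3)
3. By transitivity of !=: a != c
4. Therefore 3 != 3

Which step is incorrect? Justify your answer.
Step 3: By transitivity of !=: a != c

Step 3 incorrectly applies transitivity to the '!=' relation. Transitivity states: if a R b and b R c, then a R c. However, '!=' is not transitive. Counterexample: 3 != 5 and 5 != 3, but 3 = 3 (both equal 3). Transitivity holds for relations like <, <=, =, but not for !=.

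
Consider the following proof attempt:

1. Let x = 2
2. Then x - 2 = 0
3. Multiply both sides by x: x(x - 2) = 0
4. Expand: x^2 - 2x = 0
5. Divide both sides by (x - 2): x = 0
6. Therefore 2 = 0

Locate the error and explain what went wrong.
Step 5: Divide both sides by (x - 2): x = 0

Step 5 divides both sides by (x - 2). However, since x = 2, we have (x - 2) = 0. Division by zero is undefined, making this step invalid.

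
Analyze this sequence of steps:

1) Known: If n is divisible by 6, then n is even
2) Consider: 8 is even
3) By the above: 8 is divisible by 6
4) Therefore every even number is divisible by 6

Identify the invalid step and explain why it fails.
Step 3: By the above: 8 is divisible by 6

Step 3 commits the fallacy of affirming the consequent. The known fact 'divisible by 6 → even' does NOT imply 'even → divisible by 6'. That would be the converse, which is false. For example, 8 is even but 8 ÷ 6 = 1.33, which is not an integer.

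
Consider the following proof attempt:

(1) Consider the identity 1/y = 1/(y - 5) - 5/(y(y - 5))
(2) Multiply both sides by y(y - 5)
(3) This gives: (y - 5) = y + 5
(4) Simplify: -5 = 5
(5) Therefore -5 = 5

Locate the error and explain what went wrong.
Step 3: This gives: (y - 5) = y + 5

Step 3 makes a sign error when clearing denominators. Multiplying -5/(y(y - 5)) by y(y - 5) gives -5, not +5. The correct result is (y - 5) = y - 5, which is trivially true, not (y - 5) = y + 5. (Step 1 is a valid identity: 1/(y - 5) - 5/(y(y - 5)) = (y - 5)/(y(y - 5)) = 1/y.)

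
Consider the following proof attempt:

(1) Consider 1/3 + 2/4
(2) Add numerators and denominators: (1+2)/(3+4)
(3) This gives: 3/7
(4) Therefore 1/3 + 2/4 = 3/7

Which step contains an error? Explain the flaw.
Step 2: Add numerators and denominators: (1+2)/(3+4)

Step 2 incorrectly adds fractions by separately adding numerators and denominators. This is wrong. The correct method requires a common denominator: 1/3 + 2/4 = (1×4 + 2×3)/(3×4) = 10/12 = 5/6. The method used gives 3/7, which is different.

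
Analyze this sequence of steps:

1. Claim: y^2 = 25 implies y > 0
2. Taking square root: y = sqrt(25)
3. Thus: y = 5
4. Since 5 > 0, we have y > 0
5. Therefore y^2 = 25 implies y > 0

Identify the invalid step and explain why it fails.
Step 2: Taking square root: y = sqrt(25)

Step 2 takes the square root and assumes the positive root only. The equation y^2 = 25 actually has two solutions: y = 5 and y = -5. The proof silently assumes y > 0 without justification, then uses this assumption to conclude y > 0, which is circular. The counterexample y = -5 shows the claim is false.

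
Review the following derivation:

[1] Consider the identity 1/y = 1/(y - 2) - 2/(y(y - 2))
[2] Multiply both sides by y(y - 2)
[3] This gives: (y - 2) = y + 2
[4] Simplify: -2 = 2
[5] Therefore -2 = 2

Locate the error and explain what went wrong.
Step 3: This gives: (y - 2) = y + 2

Step 3 makes a sign error when clearing denominators. Multiplying -2/(y(y - 2)) by y(y - 2) gives -2, not +2. The correct result is (y - 2) = y - 2, which is trivially true, not (y - 2) = y + 2. (Step 1 is a valid identity: 1/(y - 2) - 2/(y(y - 2)) = (y - 2)/(y(y - 2)) = 1/y.)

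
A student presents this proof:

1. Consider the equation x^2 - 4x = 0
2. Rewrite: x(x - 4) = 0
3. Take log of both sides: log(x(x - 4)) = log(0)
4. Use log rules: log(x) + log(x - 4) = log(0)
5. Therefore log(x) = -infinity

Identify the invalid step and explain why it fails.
Step 3: Take log of both sides: log(x(x - 4)) = log(0)

Step 3 takes the logarithm of both sides, resulting in log(0) on the right side. The logarithm is only defined for positive numbers; log(0) is undefined (approaches negative infinity). This operation is invalid.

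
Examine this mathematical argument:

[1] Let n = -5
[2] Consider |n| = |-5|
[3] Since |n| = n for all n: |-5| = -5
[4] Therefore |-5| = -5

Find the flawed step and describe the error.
Step 3: Since |n| = n for all n: |-5| = -5

Step 3 incorrectly states that |n| = n for all n. The correct definition is |n| = n when n >= 0, and |n| = -n when n < 0. Since -5 < 0, we have |-5| = -(-5) = 5, not -5.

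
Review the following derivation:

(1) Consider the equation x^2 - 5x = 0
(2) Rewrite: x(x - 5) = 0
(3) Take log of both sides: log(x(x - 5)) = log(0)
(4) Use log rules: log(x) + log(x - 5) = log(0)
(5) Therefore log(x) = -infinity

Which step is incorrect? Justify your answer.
Step 3: Take log of both sides: log(x(x - 5)) = log(0)

Step 3 takes the logarithm of both sides, resulting in log(0) on the right side. The logarithm is only defined for positive numbers; log(0) is undefined (approaches negative infinity). This operation is invalid.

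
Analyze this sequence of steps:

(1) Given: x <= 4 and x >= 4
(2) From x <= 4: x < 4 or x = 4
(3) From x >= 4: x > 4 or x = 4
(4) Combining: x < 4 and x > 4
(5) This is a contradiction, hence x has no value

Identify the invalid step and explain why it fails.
Step 4: Combining: x < 4 and x > 4

Step 4 incorrectly combines the conditions. From x <= 4 and x >= 4, the intersection is x = 4. The error treats the 'or' cases as 'and' requirements. The correct conclusion is that x = 4 is the unique solution, not that no solution exists.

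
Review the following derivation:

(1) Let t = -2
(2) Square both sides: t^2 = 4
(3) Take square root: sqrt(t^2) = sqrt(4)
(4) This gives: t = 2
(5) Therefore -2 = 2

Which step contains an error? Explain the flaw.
Step 4: This gives: t = 2

Step 4 incorrectly states that sqrt(t^2) = t. The correct identity is sqrt(t^2) = |t|. Since t = -2 < 0, we have sqrt(t^2) = |-2| = 2, not t = -2.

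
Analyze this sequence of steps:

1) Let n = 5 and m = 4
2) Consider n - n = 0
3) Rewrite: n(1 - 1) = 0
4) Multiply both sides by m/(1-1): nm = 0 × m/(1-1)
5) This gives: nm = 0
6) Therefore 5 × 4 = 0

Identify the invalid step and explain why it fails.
Step 4: Multiply both sides by m/(1-1): nm = 0 × m/(1-1)

Step 4 multiplies both sides by m/(1-1). However, 1-1 = 0, so this is multiplication by m/0, which is undefined. We cannot multiply by an undefined expression.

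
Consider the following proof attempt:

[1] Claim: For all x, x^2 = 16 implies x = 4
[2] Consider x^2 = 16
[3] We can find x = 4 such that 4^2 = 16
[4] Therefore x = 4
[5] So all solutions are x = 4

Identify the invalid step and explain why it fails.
Step 4: Therefore x = 4

Step 4 incorrectly concludes that x = 4 is the only solution. The proof shows that x = 4 is A solution (existence), but does not show it is the ONLY solution (uniqueness). In fact, x = -4 is also a solution since (-4)^2 = 16. Finding one solution doesn't prove there are no others.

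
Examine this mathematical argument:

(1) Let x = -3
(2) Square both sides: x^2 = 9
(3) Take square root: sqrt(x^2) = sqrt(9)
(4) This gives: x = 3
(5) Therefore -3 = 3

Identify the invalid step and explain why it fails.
Step 4: This gives: x = 3

Step 4 incorrectly states that sqrt(x^2) = x. The correct identity is sqrt(x^2) = |x|. Since x = -3 < 0, we have sqrt(x^2) = |-3| = 3, not x = -3.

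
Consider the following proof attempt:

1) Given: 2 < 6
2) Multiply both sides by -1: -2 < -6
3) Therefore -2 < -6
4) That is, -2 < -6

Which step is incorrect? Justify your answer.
Step 2: Multiply both sides by -1: -2 < -6

Step 2 multiplies both sides by -1 but fails to reverse the inequality sign. When multiplying (or dividing) an inequality by a negative number, the direction must be reversed. Since 2 < 6, we should get -2 > -6, i.e., -2 > -6.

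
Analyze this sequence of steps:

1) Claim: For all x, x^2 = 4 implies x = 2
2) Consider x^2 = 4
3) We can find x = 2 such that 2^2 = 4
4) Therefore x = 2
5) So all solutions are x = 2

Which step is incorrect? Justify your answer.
Step 4: Therefore x = 2

Step 4 incorrectly concludes that x = 2 is the only solution. The proof shows that x = 2 is A solution (existence), but does not show it is the ONLY solution (uniqueness). In fact, x = -2 is also a solution since (-2)^2 = 4. Finding one solution doesn't prove there are no others.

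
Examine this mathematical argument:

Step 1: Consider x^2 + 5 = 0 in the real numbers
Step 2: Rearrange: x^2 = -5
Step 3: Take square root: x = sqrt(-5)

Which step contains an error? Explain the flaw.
Step 3: Take square root: x = sqrt(-5)

Step 3 takes the square root of -5, which is negative. In the real number system, the square root of a negative number is undefined. The equation x^2 + 5 = 0 has no real solutions. Square roots of negative numbers only exist in the complex numbers.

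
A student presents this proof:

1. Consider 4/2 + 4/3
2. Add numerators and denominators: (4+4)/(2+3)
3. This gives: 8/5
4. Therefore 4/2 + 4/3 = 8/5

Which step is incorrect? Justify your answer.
Step 2: Add numerators and denominators: (4+4)/(2+3)

Step 2 incorrectly adds fractions by separately adding numerators and denominators. This is wrong. The correct method requires a common denominator: 4/2 + 4/3 = (4×3 + 4×2)/(2×3) = 20/6 = 10/3. The method used gives 8/5, which is different.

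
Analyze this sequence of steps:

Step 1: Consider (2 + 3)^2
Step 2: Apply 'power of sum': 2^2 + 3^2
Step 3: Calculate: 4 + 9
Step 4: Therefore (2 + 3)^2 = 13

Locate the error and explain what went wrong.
Step 2: Apply 'power of sum': 2^2 + 3^2

Step 2 incorrectly applies a non-existent rule '(a+b)^n = a^n + b^n'. This is false in general. The correct expansion uses the binomial theorem. The actual value is (2 + 3)^2 = 5^2 = 25, not 13.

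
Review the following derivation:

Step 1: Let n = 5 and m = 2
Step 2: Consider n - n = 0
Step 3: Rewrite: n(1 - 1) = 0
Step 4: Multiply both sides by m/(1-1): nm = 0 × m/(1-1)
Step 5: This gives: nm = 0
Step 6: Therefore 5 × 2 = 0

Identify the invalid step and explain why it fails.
Step 4: Multiply both sides by m/(1-1): nm = 0 × m/(1-1)

Step 4 multiplies both sides by m/(1-1). However, 1-1 = 0, so this is multiplication by m/0, which is undefined. We cannot multiply by an undefined expression.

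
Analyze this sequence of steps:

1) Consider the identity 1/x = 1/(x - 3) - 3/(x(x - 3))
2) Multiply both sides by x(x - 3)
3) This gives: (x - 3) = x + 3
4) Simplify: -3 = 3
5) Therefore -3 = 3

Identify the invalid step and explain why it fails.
Step 3: This gives: (x - 3) = x + 3

Step 3 makes a sign error when clearing denominators. Multiplying -3/(x(x - 3)) by x(x - 3) gives -3, not +3. The correct result is (x - 3) = x - 3, which is trivially true, not (x - 3) = x + 3. (Step 1 is a valid identity: 1/(x - 3) - 3/(x(x - 3)) = (x - 3)/(x(x - 3)) = 1/x.)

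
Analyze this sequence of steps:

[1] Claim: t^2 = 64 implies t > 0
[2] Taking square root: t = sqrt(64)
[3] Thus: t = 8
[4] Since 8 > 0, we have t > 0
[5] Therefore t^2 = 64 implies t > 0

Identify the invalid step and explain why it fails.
Step 2: Taking square root: t = sqrt(64)

Step 2 takes the square root and assumes the positive root only. The equation t^2 = 64 actually has two solutions: t = 8 and t = -8. The proof silently assumes t > 0 without justification, then uses this assumption to conclude t > 0, which is circular. The counterexample t = -8 shows the claim is false.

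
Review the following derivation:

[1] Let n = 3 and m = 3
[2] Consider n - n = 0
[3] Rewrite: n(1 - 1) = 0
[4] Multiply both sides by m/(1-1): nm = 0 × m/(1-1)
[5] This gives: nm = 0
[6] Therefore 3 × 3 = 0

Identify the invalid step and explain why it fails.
Step 4: Multiply both sides by m/(1-1): nm = 0 × m/(1-1)

Step 4 multiplies both sides by m/(1-1). However, 1-1 = 0, so this is multiplication by m/0, which is undefined. We cannot multiply by an undefined expression.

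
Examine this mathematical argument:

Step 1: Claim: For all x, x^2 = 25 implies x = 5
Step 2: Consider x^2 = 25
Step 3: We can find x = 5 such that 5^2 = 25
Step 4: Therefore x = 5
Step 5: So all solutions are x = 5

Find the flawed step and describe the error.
Step 4: Therefore x = 5

Step 4 incorrectly concludes that x = 5 is the only solution. The proof shows that x = 5 is A solution (existence), but does not show it is the ONLY solution (uniqueness). In fact, x = -5 is also a solution since (-5)^2 = 25. Finding one solution doesn't prove there are no others.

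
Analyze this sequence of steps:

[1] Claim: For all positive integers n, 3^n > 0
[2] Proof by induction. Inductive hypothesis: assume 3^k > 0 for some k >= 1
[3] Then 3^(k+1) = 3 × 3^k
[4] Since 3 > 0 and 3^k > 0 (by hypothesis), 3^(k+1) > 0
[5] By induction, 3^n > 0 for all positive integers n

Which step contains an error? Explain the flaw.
Step 5: By induction, 3^n > 0 for all positive integers n

Step 5 concludes the proof by induction, but no base case was ever established. A valid induction proof requires: (1) a base case proving 3^1 > 0, and (2) an inductive step showing IF 3^k > 0 THEN 3^(k+1) > 0. Steps 2-4 correctly establish the inductive step, but without the base case the conclusion in step 5 does not follow.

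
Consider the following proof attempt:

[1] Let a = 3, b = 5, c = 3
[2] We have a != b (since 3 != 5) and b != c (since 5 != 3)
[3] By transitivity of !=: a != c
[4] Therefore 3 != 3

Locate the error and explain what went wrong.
Step 3: By transitivity of !=: a != c

Step 3 incorrectly applies transitivity to the '!=' relation. Transitivity states: if a R b and b R c, then a R c. However, '!=' is not transitive. Counterexample: 3 != 5 and 5 != 3, but 3 = 3 (both equal 3). Transitivity holds for relations like <, <=, =, but not for !=.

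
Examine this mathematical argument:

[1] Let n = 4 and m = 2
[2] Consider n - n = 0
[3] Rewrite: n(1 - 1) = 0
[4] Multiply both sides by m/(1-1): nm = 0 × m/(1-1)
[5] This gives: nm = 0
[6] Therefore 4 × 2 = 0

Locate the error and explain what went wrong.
Step 4: Multiply both sides by m/(1-1): nm = 0 × m/(1-1)

Step 4 multiplies both sides by m/(1-1). However, 1-1 = 0, so this is multiplication by m/0, which is undefined. We cannot multiply by an undefined expression.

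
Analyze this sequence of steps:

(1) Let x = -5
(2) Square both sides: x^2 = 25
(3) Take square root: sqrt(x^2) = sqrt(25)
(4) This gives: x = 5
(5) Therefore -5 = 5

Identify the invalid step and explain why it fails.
Step 4: This gives: x = 5

Step 4 incorrectly states that sqrt(x^2) = x. The correct identity is sqrt(x^2) = |x|. Since x = -5 < 0, we have sqrt(x^2) = |-5| = 5, not x = -5.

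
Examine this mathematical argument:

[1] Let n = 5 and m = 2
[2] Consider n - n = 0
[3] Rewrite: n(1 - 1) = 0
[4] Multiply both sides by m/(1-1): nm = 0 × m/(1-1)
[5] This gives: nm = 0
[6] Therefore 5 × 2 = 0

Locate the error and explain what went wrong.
Step 4: Multiply both sides by m/(1-1): nm = 0 × m/(1-1)

Step 4 multiplies both sides by m/(1-1). However, 1-1 = 0, so this is multiplication by m/0, which is undefined. We cannot multiply by an undefined expression.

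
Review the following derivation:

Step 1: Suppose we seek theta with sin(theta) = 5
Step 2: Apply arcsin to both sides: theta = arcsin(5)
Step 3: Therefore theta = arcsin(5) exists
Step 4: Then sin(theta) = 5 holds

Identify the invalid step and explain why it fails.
Step 2: Apply arcsin to both sides: theta = arcsin(5)

Step 2 applies arcsin to 5. However, arcsin(x) is only defined for x in [-1, 1] because sin(theta) can only produce values in that range. Since |5| > 1, arcsin(5) is undefined. There is no angle whose sine equals 5.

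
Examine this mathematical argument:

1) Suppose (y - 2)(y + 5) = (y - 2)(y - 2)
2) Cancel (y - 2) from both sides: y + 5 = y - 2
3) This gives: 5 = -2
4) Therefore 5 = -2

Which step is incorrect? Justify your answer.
Step 2: Cancel (y - 2) from both sides: y + 5 = y - 2

Step 2 cancels (y - 2) from both sides. This is only valid if (y - 2) ≠ 0, i.e., y ≠ 2. When y = 2, both sides equal zero regardless of the other factors. The correct approach requires considering y = 2 as a separate case.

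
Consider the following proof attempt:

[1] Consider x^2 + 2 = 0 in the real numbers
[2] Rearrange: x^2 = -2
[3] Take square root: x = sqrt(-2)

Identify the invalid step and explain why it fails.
Step 3: Take square root: x = sqrt(-2)

Step 3 takes the square root of -2, which is negative. In the real number system, the square root of a negative number is undefined. The equation x^2 + 2 = 0 has no real solutions. Square roots of negative numbers only exist in the complex numbers.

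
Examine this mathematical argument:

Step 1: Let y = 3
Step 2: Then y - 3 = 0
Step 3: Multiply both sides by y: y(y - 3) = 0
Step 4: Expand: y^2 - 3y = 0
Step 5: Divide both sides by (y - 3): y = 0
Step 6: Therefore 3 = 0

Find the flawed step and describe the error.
Step 5: Divide both sides by (y - 3): y = 0

Step 5 divides both sides by (y - 3). However, since y = 3, we have (y - 3) = 0. Division by zero is undefined, making this step invalid.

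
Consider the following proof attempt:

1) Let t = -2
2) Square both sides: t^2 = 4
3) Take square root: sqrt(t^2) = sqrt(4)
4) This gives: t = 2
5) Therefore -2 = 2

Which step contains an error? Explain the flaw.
Step 4: This gives: t = 2

Step 4 incorrectly states that sqrt(t^2) = t. The correct identity is sqrt(t^2) = |t|. Since t = -2 < 0, we have sqrt(t^2) = |-2| = 2, not t = -2.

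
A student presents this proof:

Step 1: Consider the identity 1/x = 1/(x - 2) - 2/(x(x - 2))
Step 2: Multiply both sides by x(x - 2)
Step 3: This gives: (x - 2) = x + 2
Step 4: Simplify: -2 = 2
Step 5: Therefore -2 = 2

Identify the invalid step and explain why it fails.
Step 3: This gives: (x - 2) = x + 2

Step 3 makes a sign error when clearing denominators. Multiplying -2/(x(x - 2)) by x(x - 2) gives -2, not +2. The correct result is (x - 2) = x - 2, which is trivially true, not (x - 2) = x + 2. (Step 1 is a valid identity: 1/(x - 2) - 2/(x(x - 2)) = (x - 2)/(x(x - 2)) = 1/x.)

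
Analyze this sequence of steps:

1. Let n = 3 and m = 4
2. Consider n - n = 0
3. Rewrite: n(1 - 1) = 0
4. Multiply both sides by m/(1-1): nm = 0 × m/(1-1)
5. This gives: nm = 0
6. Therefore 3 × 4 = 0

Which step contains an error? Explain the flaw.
Step 4: Multiply both sides by m/(1-1): nm = 0 × m/(1-1)

Step 4 multiplies both sides by m/(1-1). However, 1-1 = 0, so this is multiplication by m/0, which is undefined. We cannot multiply by an undefined expression.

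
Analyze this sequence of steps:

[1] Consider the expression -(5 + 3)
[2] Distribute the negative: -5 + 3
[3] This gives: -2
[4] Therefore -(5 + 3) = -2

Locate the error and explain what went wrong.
Step 2: Distribute the negative: -5 + 3

Step 2 incorrectly distributes the negative sign. The correct distribution is -(5 + 3) = -5 - 3 = -8. The negative must be applied to both terms, not just the first. The error treats -(5 + 3) as -5 + 3, which equals -2 instead of -8.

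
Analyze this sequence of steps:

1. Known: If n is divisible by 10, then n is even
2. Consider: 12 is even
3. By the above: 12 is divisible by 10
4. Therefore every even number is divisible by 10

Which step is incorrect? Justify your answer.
Step 3: By the above: 12 is divisible by 10

Step 3 commits the fallacy of affirming the consequent. The known fact 'divisible by 10 → even' does NOT imply 'even → divisible by 10'. That would be the converse, which is false. For example, 12 is even but 12 ÷ 10 = 1.20, which is not an integer.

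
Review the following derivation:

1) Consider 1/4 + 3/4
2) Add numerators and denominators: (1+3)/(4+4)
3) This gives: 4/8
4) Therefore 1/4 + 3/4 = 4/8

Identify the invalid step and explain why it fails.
Step 2: Add numerators and denominators: (1+3)/(4+4)

Step 2 incorrectly adds fractions by separately adding numerators and denominators. This is wrong. The correct method requires a common denominator: 1/4 + 3/4 = (1×4 + 3×4)/(4×4) = 16/16 = 1. The method used gives 4/8, which is different.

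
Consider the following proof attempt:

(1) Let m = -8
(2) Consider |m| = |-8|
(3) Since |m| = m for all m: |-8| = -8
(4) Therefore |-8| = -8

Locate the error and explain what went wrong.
Step 3: Since |m| = m for all m: |-8| = -8

Step 3 incorrectly states that |m| = m for all m. The correct definition is |m| = m when m >= 0, and |m| = -m when m < 0. Since -8 < 0, we have |-8| = -(-8) = 8, not -8.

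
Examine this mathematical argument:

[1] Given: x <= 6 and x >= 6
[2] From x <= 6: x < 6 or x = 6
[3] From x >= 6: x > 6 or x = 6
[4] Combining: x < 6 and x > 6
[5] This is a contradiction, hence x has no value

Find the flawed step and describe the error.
Step 4: Combining: x < 6 and x > 6

Step 4 incorrectly combines the conditions. From x <= 6 and x >= 6, the intersection is x = 6. The error treats the 'or' cases as 'and' requirements. The correct conclusion is that x = 6 is the unique solution, not that no solution exists.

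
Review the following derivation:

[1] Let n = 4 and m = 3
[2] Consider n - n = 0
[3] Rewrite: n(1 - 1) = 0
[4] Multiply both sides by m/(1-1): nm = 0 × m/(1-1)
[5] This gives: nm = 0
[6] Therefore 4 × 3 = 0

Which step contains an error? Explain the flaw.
Step 4: Multiply both sides by m/(1-1): nm = 0 × m/(1-1)

Step 4 multiplies both sides by m/(1-1). However, 1-1 = 0, so this is multiplication by m/0, which is undefined. We cannot multiply by an undefined expression.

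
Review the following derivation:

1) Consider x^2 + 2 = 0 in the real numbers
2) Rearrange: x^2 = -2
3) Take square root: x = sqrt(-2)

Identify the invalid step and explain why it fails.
Step 3: Take square root: x = sqrt(-2)

Step 3 takes the square root of -2, which is negative. In the real number system, the square root of a negative number is undefined. The equation x^2 + 2 = 0 has no real solutions. Square roots of negative numbers only exist in the complex numbers.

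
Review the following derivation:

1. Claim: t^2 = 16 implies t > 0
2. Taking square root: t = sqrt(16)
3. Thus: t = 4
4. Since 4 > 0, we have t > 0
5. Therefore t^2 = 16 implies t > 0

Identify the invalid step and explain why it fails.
Step 2: Taking square root: t = sqrt(16)

Step 2 takes the square root and assumes the positive root only. The equation t^2 = 16 actually has two solutions: t = 4 and t = -4. The proof silently assumes t > 0 without justification, then uses this assumption to conclude t > 0, which is circular. The counterexample t = -4 shows the claim is false.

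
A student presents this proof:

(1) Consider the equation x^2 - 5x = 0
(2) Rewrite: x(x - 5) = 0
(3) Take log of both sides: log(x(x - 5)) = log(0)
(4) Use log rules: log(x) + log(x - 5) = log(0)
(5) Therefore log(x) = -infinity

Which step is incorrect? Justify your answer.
Step 3: Take log of both sides: log(x(x - 5)) = log(0)

Step 3 takes the logarithm of both sides, resulting in log(0) on the right side. The logarithm is only defined for positive numbers; log(0) is undefined (approaches negative infinity). This operation is invalid.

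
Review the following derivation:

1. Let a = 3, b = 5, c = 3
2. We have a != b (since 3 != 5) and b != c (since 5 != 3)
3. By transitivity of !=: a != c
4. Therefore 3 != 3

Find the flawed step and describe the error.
Step 3: By transitivity of !=: a != c

Step 3 incorrectly applies transitivity to the '!=' relation. Transitivity states: if a R b and b R c, then a R c. However, '!=' is not transitive. Counterexample: 3 != 5 and 5 != 3, but 3 = 3 (both equal 3). Transitivity holds for relations like <, <=, =, but not for !=.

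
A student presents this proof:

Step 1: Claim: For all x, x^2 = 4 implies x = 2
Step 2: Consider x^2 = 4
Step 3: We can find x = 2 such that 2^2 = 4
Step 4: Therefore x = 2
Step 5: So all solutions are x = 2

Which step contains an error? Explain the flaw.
Step 4: Therefore x = 2

Step 4 incorrectly concludes that x = 2 is the only solution. The proof shows that x = 2 is A solution (existence), but does not show it is the ONLY solution (uniqueness). In fact, x = -2 is also a solution since (-2)^2 = 4. Finding one solution doesn't prove there are no others.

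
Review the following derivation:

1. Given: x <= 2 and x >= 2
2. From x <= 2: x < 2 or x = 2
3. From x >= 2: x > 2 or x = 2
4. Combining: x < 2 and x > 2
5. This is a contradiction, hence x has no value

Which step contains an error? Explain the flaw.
Step 4: Combining: x < 2 and x > 2

Step 4 incorrectly combines the conditions. From x <= 2 and x >= 2, the intersection is x = 2. The error treats the 'or' cases as 'and' requirements. The correct conclusion is that x = 2 is the unique solution, not that no solution exists.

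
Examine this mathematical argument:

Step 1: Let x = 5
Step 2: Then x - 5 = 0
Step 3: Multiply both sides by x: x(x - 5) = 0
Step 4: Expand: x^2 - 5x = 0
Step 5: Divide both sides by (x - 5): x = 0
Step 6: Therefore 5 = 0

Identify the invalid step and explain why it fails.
Step 5: Divide both sides by (x - 5): x = 0

Step 5 divides both sides by (x - 5). However, since x = 5, we have (x - 5) = 0. Division by zero is undefined, making this step invalid.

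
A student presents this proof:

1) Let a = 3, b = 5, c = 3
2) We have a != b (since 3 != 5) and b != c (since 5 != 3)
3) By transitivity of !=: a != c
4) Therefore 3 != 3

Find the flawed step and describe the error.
Step 3: By transitivity of !=: a != c

Step 3 incorrectly applies transitivity to the '!=' relation. Transitivity states: if a R b and b R c, then a R c. However, '!=' is not transitive. Counterexample: 3 != 5 and 5 != 3, but 3 = 3 (both equal 3). Transitivity holds for relations like <, <=, =, but not for !=.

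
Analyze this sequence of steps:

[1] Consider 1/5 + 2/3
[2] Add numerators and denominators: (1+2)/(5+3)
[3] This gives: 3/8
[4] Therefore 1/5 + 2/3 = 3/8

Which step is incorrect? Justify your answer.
Step 2: Add numerators and denominators: (1+2)/(5+3)

Step 2 incorrectly adds fractions by separately adding numerators and denominators. This is wrong. The correct method requires a common denominator: 1/5 + 2/3 = (1×3 + 2×5)/(5×3) = 13/15 = 13/15. The method used gives 3/8, which is different.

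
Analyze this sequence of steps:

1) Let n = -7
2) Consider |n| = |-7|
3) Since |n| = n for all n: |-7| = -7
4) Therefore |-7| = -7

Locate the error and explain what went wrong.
Step 3: Since |n| = n for all n: |-7| = -7

Step 3 incorrectly states that |n| = n for all n. The correct definition is |n| = n when n >= 0, and |n| = -n when n < 0. Since -7 < 0, we have |-7| = -(-7) = 7, not -7.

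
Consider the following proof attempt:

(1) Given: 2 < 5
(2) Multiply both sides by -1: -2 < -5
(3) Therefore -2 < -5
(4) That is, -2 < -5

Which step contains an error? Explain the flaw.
Step 2: Multiply both sides by -1: -2 < -5

Step 2 multiplies both sides by -1 but fails to reverse the inequality sign. When multiplying (or dividing) an inequality by a negative number, the direction must be reversed. Since 2 < 5, we should get -2 > -5, i.e., -2 > -5.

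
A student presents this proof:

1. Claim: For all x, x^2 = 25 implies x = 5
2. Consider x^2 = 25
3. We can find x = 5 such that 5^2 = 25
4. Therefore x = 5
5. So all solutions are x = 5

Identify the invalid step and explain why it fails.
Step 4: Therefore x = 5

Step 4 incorrectly concludes that x = 5 is the only solution. The proof shows that x = 5 is A solution (existence), but does not show it is the ONLY solution (uniqueness). In fact, x = -5 is also a solution since (-5)^2 = 25. Finding one solution doesn't prove there are no others.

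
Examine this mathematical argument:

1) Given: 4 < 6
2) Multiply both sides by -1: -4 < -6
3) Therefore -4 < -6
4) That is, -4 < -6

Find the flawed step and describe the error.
Step 2: Multiply both sides by -1: -4 < -6

Step 2 multiplies both sides by -1 but fails to reverse the inequality sign. When multiplying (or dividing) an inequality by a negative number, the direction must be reversed. Since 4 < 6, we should get -4 > -6, i.e., -4 > -6.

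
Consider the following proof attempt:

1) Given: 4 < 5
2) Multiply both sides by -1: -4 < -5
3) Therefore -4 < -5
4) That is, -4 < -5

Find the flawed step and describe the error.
Step 2: Multiply both sides by -1: -4 < -5

Step 2 multiplies both sides by -1 but fails to reverse the inequality sign. When multiplying (or dividing) an inequality by a negative number, the direction must be reversed. Since 4 < 5, we should get -4 > -5, i.e., -4 > -5.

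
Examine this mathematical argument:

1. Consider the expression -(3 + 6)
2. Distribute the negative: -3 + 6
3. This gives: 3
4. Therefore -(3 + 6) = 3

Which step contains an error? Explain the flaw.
Step 2: Distribute the negative: -3 + 6

Step 2 incorrectly distributes the negative sign. The correct distribution is -(3 + 6) = -3 - 6 = -9. The negative must be applied to both terms, not just the first. The error treats -(3 + 6) as -3 + 6, which equals 3 instead of -9.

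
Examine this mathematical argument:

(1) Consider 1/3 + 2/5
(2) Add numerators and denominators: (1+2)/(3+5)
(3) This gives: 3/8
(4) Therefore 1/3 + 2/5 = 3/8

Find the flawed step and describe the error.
Step 2: Add numerators and denominators: (1+2)/(3+5)

Step 2 incorrectly adds fractions by separately adding numerators and denominators. This is wrong. The correct method requires a common denominator: 1/3 + 2/5 = (1×5 + 2×3)/(3×5) = 11/15 = 11/15. The method used gives 3/8, which is different.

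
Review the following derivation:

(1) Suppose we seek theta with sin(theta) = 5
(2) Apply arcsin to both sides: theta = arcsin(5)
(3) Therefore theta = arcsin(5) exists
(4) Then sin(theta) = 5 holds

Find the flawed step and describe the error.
Step 2: Apply arcsin to both sides: theta = arcsin(5)

Step 2 applies arcsin to 5. However, arcsin(x) is only defined for x in [-1, 1] because sin(theta) can only produce values in that range. Since |5| > 1, arcsin(5) is undefined. There is no angle whose sine equals 5.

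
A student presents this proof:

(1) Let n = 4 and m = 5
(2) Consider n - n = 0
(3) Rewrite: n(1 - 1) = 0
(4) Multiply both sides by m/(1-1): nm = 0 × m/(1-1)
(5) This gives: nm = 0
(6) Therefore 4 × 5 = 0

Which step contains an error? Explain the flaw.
Step 4: Multiply both sides by m/(1-1): nm = 0 × m/(1-1)

Step 4 multiplies both sides by m/(1-1). However, 1-1 = 0, so this is multiplication by m/0, which is undefined. We cannot multiply by an undefined expression.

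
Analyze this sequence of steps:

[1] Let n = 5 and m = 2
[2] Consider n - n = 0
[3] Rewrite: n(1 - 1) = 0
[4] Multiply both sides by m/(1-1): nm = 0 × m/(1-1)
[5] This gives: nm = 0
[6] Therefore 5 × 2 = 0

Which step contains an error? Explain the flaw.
Step 4: Multiply both sides by m/(1-1): nm = 0 × m/(1-1)

Step 4 multiplies both sides by m/(1-1). However, 1-1 = 0, so this is multiplication by m/0, which is undefined. We cannot multiply by an undefined expression.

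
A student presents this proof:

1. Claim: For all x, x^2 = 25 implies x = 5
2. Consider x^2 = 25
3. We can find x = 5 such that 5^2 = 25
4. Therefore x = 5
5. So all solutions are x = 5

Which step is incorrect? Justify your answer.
Step 4: Therefore x = 5

Step 4 incorrectly concludes that x = 5 is the only solution. The proof shows that x = 5 is A solution (existence), but does not show it is the ONLY solution (uniqueness). In fact, x = -5 is also a solution since (-5)^2 = 25. Finding one solution doesn't prove there are no others.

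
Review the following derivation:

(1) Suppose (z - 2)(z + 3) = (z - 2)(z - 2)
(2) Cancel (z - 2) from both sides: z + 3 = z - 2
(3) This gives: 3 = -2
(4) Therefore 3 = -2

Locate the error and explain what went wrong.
Step 2: Cancel (z - 2) from both sides: z + 3 = z - 2

Step 2 cancels (z - 2) from both sides. This is only valid if (z - 2) ≠ 0, i.e., z ≠ 2. When z = 2, both sides equal zero regardless of the other factors. The correct approach requires considering z = 2 as a separate case.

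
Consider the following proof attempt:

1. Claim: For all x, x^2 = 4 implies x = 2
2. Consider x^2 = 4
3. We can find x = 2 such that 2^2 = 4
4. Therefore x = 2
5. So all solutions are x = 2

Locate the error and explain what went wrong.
Step 4: Therefore x = 2

Step 4 incorrectly concludes that x = 2 is the only solution. The proof shows that x = 2 is A solution (existence), but does not show it is the ONLY solution (uniqueness). In fact, x = -2 is also a solution since (-2)^2 = 4. Finding one solution doesn't prove there are no others.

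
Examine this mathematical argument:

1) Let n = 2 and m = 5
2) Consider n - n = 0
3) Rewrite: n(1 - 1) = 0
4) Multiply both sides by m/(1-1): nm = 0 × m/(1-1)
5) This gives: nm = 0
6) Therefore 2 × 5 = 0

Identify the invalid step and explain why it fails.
Step 4: Multiply both sides by m/(1-1): nm = 0 × m/(1-1)

Step 4 multiplies both sides by m/(1-1). However, 1-1 = 0, so this is multiplication by m/0, which is undefined. We cannot multiply by an undefined expression.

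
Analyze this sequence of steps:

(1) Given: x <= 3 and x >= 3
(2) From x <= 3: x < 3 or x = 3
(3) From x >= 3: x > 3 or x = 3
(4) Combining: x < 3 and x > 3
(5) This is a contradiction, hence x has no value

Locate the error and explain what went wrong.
Step 4: Combining: x < 3 and x > 3

Step 4 incorrectly combines the conditions. From x <= 3 and x >= 3, the intersection is x = 3. The error treats the 'or' cases as 'and' requirements. The correct conclusion is that x = 3 is the unique solution, not that no solution exists.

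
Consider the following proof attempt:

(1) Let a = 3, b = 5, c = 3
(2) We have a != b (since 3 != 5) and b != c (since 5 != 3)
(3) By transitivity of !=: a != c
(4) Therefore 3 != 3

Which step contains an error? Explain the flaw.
Step 3: By transitivity of !=: a != c

Step 3 incorrectly applies transitivity to the '!=' relation. Transitivity states: if a R b and b R c, then a R c. However, '!=' is not transitive. Counterexample: 3 != 5 and 5 != 3, but 3 = 3 (both equal 3). Transitivity holds for relations like <, <=, =, but not for !=.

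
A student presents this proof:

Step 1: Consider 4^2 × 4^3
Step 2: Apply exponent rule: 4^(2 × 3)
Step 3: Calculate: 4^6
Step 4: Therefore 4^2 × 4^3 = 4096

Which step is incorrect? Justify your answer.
Step 2: Apply exponent rule: 4^(2 × 3)

Step 2 incorrectly states that a^b × a^c = a^(b×c). The correct rule is a^b × a^c = a^(b+c). The actual value is 4^2 × 4^3 = 4^5 = 1024, not 4^6 = 4096.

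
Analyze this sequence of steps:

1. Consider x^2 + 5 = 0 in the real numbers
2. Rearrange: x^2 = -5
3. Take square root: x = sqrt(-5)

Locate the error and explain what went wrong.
Step 3: Take square root: x = sqrt(-5)

Step 3 takes the square root of -5, which is negative. In the real number system, the square root of a negative number is undefined. The equation x^2 + 5 = 0 has no real solutions. Square roots of negative numbers only exist in the complex numbers.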